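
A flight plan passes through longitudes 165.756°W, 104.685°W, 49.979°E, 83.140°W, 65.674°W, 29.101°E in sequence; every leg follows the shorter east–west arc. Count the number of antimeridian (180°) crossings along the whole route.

Leg 1: -165.756° → -104.685°, shortest Δλ = 61.071° (east) — does not cross 180°.
Leg 2: -104.685° → +49.979°, shortest Δλ = 154.664° (east) — does not cross 180°.
Leg 3: +49.979° → -83.140°, shortest Δλ = -133.119° (west) — does not cross 180°.
Leg 4: -83.140° → -65.674°, shortest Δλ = 17.466° (east) — does not cross 180°.
Leg 5: -65.674° → +29.101°, shortest Δλ = 94.775° (east) — does not cross 180°.
Total crossings: 0.

0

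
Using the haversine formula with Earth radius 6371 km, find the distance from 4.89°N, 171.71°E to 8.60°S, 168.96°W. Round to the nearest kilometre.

Δλ = -168.96 − 171.71 = -340.67°; wrapped into (−180°, 180°]: 19.33°.
Δφ = -8.60 − 4.89 = -13.49°.
a = sin²(Δφ/2) + cos φ₁ · cos φ₂ · sin²(Δλ/2) = 0.041562.
c = 2·atan2(√a, √(1−a)) = 0.41062 rad → d = 6371·c ≈ 2616.03 km.

2616 km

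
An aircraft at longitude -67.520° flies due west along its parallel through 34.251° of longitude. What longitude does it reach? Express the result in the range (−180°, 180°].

-101.771°

Start at -67.520°; shift −34.251° → -101.771°.
-101.771° already lies in (−180°, 180°].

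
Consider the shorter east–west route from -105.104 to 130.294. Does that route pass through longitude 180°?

Naïve |130.294 − -105.104| = 235.398° > 180°, so the shorter arc goes the other way round — across 180°.
Signed shortest Δλ = ((130.294 − -105.104 + 180) mod 360) − 180 = -124.602°.
Going west by 124.602° from -105.104° passes through 180° before reaching +130.294°.

Yes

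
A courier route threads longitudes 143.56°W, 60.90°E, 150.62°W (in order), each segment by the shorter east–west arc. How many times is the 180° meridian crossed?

Leg 1: -143.56° → +60.90°, shortest Δλ = -155.54° (west) — crosses 180°.
Leg 2: +60.90° → -150.62°, shortest Δλ = 148.48° (east) — crosses 180°.
Total crossings: 2.

2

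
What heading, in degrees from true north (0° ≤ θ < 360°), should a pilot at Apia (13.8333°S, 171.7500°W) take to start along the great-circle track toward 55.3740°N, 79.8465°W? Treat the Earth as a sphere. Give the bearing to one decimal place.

Δλ = -79.8465 − -171.7500 = 91.9035°.
θ = atan2( sin Δλ · cos φ₂ , cos φ₁ · sin φ₂ − sin φ₁ · cos φ₂ · cos Δλ )
  = atan2(0.56790, 0.79450) = 35.557° → normalised to [0°, 360°): 35.557°.

35.6°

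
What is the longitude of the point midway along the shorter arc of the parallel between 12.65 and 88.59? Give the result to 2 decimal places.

Signed shortest Δλ from +12.65° to +88.59° is +75.94°.
Midpoint longitude = +12.65° + (+75.94°)/2 = +12.65° + 37.97° = +50.62°.

+50.62°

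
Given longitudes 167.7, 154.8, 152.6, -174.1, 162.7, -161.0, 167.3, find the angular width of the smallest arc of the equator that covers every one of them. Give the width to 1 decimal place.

Sort the longitudes: -174.1°, -161.0°, +152.6°, +154.8°, +162.7°, +167.3°, +167.7°.
Eastward gaps between consecutive values (wrapping around): 13.1°, 313.6°, 2.2°, 7.9°, 4.6°, 0.4°, 18.2°.
Largest gap = 313.6° ⇒ minimal covering band is its complement: 360° − 313.6° = 46.4°.
Band runs from +152.6° eastward to -161.0°, crossing the antimeridian.

46.4°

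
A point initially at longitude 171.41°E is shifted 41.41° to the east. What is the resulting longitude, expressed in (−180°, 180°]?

Start at +171.41°; shift +41.41° → +212.82°.
+212.82° lies outside (−180°, 180°]; subtract 360° → -147.18°.

147.18°W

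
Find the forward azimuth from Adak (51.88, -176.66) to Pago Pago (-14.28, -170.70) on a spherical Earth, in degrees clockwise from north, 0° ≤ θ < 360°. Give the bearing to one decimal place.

173.7°

Δλ = -170.70 − -176.66 = 5.96°.
θ = atan2( sin Δλ · cos φ₂ , cos φ₁ · sin φ₂ − sin φ₁ · cos φ₂ · cos Δλ )
  = atan2(0.10063, -0.91056) = 173.694° → normalised to [0°, 360°): 173.694°.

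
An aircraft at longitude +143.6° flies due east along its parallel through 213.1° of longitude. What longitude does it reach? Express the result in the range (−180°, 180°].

-3.3°

Start at +143.6°; shift +213.1° → +356.7°.
+356.7° lies outside (−180°, 180°]; subtract 360° → -3.3°.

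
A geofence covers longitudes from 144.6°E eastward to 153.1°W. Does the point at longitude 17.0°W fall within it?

Band width going east from +144.6° to -153.1°: ((-153.1 − 144.6) mod 360) = 62.3°.
Offset of -17.0° east of the west edge: ((-17.0 − 144.6) mod 360) = 198.4°.
198.4° > 62.3° ⇒ outside.

No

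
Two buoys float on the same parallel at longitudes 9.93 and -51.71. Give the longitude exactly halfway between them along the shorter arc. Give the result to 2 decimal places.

Signed shortest Δλ from +9.93° to -51.71° is -61.64°.
Midpoint longitude = +9.93° + (-61.64°)/2 = +9.93° − 30.82° = -20.89°.

-20.89°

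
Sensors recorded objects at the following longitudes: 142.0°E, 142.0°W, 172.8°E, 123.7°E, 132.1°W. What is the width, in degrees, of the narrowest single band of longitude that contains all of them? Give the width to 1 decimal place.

104.2°

Sort the longitudes: -142.0°, -132.1°, +123.7°, +142.0°, +172.8°.
Eastward gaps between consecutive values (wrapping around): 9.9°, 255.8°, 18.3°, 30.8°, 45.2°.
Largest gap = 255.8° ⇒ minimal covering band is its complement: 360° − 255.8° = 104.2°.
Band runs from +123.7° eastward to -132.1°, crossing the antimeridian.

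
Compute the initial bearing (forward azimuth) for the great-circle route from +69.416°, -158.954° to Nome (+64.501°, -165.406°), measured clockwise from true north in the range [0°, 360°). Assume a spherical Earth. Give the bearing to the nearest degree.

Δλ = -165.406 − -158.954 = -6.452°.
θ = atan2( sin Δλ · cos φ₂ , cos φ₁ · sin φ₂ − sin φ₁ · cos φ₂ · cos Δλ )
  = atan2(-0.04838, -0.08313) = -149.803° → normalised to [0°, 360°): 210.197°.

210°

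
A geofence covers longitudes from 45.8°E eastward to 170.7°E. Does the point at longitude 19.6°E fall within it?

No

Band width going east from +45.8° to +170.7°: ((170.7 − 45.8) mod 360) = 124.9°.
Offset of +19.6° east of the west edge: ((19.6 − 45.8) mod 360) = 333.8°.
333.8° > 124.9° ⇒ outside.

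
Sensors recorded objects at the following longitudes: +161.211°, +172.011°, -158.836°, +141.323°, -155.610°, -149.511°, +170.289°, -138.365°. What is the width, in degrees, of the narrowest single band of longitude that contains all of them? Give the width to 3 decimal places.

Sort the longitudes: -158.836°, -155.610°, -149.511°, -138.365°, +141.323°, +161.211°, +170.289°, +172.011°.
Eastward gaps between consecutive values (wrapping around): 3.226°, 6.099°, 11.146°, 279.688°, 19.888°, 9.078°, 1.722°, 29.153°.
Largest gap = 279.688° ⇒ minimal covering band is its complement: 360° − 279.688° = 80.312°.
Band runs from +141.323° eastward to -138.365°, crossing the antimeridian.

80.312°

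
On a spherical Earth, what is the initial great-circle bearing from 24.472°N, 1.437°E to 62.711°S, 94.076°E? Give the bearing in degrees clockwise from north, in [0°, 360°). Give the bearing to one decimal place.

Δλ = 94.076 − 1.437 = 92.639°.
θ = atan2( sin Δλ · cos φ₂ , cos φ₁ · sin φ₂ − sin φ₁ · cos φ₂ · cos Δλ )
  = atan2(0.45799, -0.80012) = 150.213° → normalised to [0°, 360°): 150.213°.

150.2°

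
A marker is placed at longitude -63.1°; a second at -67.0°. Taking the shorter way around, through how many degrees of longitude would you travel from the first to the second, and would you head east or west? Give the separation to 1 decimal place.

Raw difference: -67.0 − -63.1 = -3.9°.
Normalise into (−180°, 180°]: -3.9° stays -3.9°.
Negative ⇒ the second point lies to the west; separation 3.9°.

3.9° west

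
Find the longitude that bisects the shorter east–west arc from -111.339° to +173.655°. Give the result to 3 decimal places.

-148.842°

Signed shortest Δλ from -111.339° to +173.655° is -75.006°.
Midpoint longitude = -111.339° + (-75.006°)/2 = -111.339° − 37.503° = -148.842°.
(The naïve average (-111.339 + +173.655)/2 = 31.158° is on the wrong side of the globe.)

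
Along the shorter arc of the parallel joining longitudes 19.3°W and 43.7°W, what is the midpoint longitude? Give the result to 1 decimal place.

Signed shortest Δλ from -19.3° to -43.7° is -24.4°.
Midpoint longitude = -19.3° + (-24.4°)/2 = -19.3° − 12.2° = -31.5°.

31.5°W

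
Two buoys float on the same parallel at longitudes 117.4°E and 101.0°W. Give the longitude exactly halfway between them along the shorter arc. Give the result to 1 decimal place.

Signed shortest Δλ from +117.4° to -101.0° is +141.6°.
Midpoint longitude = +117.4° + (+141.6°)/2 = +117.4° + 70.8° = +188.2°.
Normalise into (−180°, 180°]: -171.8°.
(The naïve average (+117.4 + -101.0)/2 = 8.2° is on the wrong side of the globe.)

171.8°W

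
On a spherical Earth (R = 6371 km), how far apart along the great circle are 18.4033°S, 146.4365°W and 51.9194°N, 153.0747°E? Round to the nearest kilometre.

Δλ = 153.0747 − -146.4365 = 299.5112°; wrapped into (−180°, 180°]: -60.4888°.
Δφ = 51.9194 − -18.4033 = 70.3227°.
a = sin²(Δφ/2) + cos φ₁ · cos φ₂ · sin²(Δλ/2) = 0.480113.
c = 2·atan2(√a, √(1−a)) = 1.53101 rad → d = 6371·c ≈ 9754.07 km.

9754 km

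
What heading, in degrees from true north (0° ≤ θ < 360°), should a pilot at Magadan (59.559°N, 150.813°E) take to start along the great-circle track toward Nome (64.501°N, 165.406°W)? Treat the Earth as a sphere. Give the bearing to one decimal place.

Δλ = -165.406 − 150.813 = -316.219°; wrapped into (−180°, 180°]: 43.781°.
θ = atan2( sin Δλ · cos φ₂ , cos φ₁ · sin φ₂ − sin φ₁ · cos φ₂ · cos Δλ )
  = atan2(0.29786, 0.18933) = 57.558° → normalised to [0°, 360°): 57.558°.

57.6°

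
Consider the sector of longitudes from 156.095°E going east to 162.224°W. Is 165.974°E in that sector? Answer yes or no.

Yes

Band width going east from +156.095° to -162.224°: ((-162.224 − 156.095) mod 360) = 41.681°.
Offset of +165.974° east of the west edge: ((165.974 − 156.095) mod 360) = 9.879°.
9.879° ≤ 41.681° ⇒ inside.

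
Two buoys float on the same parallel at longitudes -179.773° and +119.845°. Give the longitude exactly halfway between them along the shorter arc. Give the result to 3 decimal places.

Signed shortest Δλ from -179.773° to +119.845° is -60.382°.
Midpoint longitude = -179.773° + (-60.382°)/2 = -179.773° − 30.191° = -209.964°.
Normalise into (−180°, 180°]: +150.036°.
(The naïve average (-179.773 + +119.845)/2 = -29.964° is on the wrong side of the globe.)

+150.036°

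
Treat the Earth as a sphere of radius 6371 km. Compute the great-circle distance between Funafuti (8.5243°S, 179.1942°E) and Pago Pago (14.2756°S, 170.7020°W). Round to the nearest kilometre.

1273 km

Δλ = -170.7020 − 179.1942 = -349.8962°; wrapped into (−180°, 180°]: 10.1038°.
Δφ = -14.2756 − -8.5243 = -5.7513°.
a = sin²(Δφ/2) + cos φ₁ · cos φ₂ · sin²(Δλ/2) = 0.009949.
c = 2·atan2(√a, √(1−a)) = 0.19982 rad → d = 6371·c ≈ 1273.04 km.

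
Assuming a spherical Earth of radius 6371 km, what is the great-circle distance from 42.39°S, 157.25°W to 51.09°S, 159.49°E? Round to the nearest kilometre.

3381 km

Δλ = 159.49 − -157.25 = 316.74°; wrapped into (−180°, 180°]: -43.26°.
Δφ = -51.09 − -42.39 = -8.70°.
a = sin²(Δφ/2) + cos φ₁ · cos φ₂ · sin²(Δλ/2) = 0.068785.
c = 2·atan2(√a, √(1−a)) = 0.53074 rad → d = 6371·c ≈ 3381.37 km.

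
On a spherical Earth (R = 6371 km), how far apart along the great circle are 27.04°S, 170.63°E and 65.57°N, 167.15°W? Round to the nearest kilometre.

10472 km

Δλ = -167.15 − 170.63 = -337.78°; wrapped into (−180°, 180°]: 22.22°.
Δφ = 65.57 − -27.04 = 92.61°.
a = sin²(Δφ/2) + cos φ₁ · cos φ₂ · sin²(Δλ/2) = 0.536447.
c = 2·atan2(√a, √(1−a)) = 1.64375 rad → d = 6371·c ≈ 10472.36 km.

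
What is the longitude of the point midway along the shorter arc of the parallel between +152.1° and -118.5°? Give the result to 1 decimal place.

Signed shortest Δλ from +152.1° to -118.5° is +89.4°.
Midpoint longitude = +152.1° + (+89.4°)/2 = +152.1° + 44.7° = +196.8°.
Normalise into (−180°, 180°]: -163.2°.
(The naïve average (+152.1 + -118.5)/2 = 16.8° is on the wrong side of the globe.)

-163.2°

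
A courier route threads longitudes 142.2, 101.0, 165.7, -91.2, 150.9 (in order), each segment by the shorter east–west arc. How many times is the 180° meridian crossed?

Leg 1: +142.2° → +101.0°, shortest Δλ = -41.2° (west) — does not cross 180°.
Leg 2: +101.0° → +165.7°, shortest Δλ = 64.7° (east) — does not cross 180°.
Leg 3: +165.7° → -91.2°, shortest Δλ = 103.1° (east) — crosses 180°.
Leg 4: -91.2° → +150.9°, shortest Δλ = -117.9° (west) — crosses 180°.
Total crossings: 2.

2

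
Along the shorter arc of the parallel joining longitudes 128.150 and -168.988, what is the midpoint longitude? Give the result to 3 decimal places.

+159.581°

Signed shortest Δλ from +128.150° to -168.988° is +62.862°.
Midpoint longitude = +128.150° + (+62.862°)/2 = +128.150° + 31.431° = +159.581°.
(The naïve average (+128.150 + -168.988)/2 = -20.419° is on the wrong side of the globe.)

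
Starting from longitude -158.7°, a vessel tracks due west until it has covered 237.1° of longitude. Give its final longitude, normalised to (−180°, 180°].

-35.8°

Start at -158.7°; shift −237.1° → -395.8°.
-395.8° lies outside (−180°, 180°]; add 360° → -35.8°.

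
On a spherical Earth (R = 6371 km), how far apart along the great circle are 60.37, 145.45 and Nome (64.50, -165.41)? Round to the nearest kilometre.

2503 km

Δλ = -165.41 − 145.45 = -310.86°; wrapped into (−180°, 180°]: 49.14°.
Δφ = 64.50 − 60.37 = 4.13°.
a = sin²(Δφ/2) + cos φ₁ · cos φ₂ · sin²(Δλ/2) = 0.038098.
c = 2·atan2(√a, √(1−a)) = 0.39289 rad → d = 6371·c ≈ 2503.13 km.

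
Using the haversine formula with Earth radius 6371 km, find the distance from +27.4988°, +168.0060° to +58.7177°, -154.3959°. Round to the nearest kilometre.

Δλ = -154.3959 − 168.0060 = -322.4019°; wrapped into (−180°, 180°]: 37.5981°.
Δφ = 58.7177 − 27.4988 = 31.2189°.
a = sin²(Δφ/2) + cos φ₁ · cos φ₂ · sin²(Δλ/2) = 0.120233.
c = 2·atan2(√a, √(1−a)) = 0.70820 rad → d = 6371·c ≈ 4511.95 km.

4512 km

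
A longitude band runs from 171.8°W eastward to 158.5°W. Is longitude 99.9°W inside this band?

Band width going east from -171.8° to -158.5°: ((-158.5 − -171.8) mod 360) = 13.3°.
Offset of -99.9° east of the west edge: ((-99.9 − -171.8) mod 360) = 71.9°.
71.9° > 13.3° ⇒ outside.

No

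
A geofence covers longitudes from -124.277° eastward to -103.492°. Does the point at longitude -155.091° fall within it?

Band width going east from -124.277° to -103.492°: ((-103.492 − -124.277) mod 360) = 20.785°.
Offset of -155.091° east of the west edge: ((-155.091 − -124.277) mod 360) = 329.186°.
329.186° > 20.785° ⇒ outside.

No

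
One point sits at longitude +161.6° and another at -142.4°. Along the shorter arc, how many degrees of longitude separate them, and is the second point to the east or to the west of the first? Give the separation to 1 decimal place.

Raw difference: -142.4 − 161.6 = -304.0°.
Normalise into (−180°, 180°]: -304.0° + 360° = 56.0°.
Positive ⇒ the second point lies to the east; separation 56.0°.

56.0° east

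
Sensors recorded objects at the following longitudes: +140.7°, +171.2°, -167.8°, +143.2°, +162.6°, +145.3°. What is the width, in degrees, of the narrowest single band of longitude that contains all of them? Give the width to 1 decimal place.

51.5°

Sort the longitudes: -167.8°, +140.7°, +143.2°, +145.3°, +162.6°, +171.2°.
Eastward gaps between consecutive values (wrapping around): 308.5°, 2.5°, 2.1°, 17.3°, 8.6°, 21.0°.
Largest gap = 308.5° ⇒ minimal covering band is its complement: 360° − 308.5° = 51.5°.
Band runs from +140.7° eastward to -167.8°, crossing the antimeridian.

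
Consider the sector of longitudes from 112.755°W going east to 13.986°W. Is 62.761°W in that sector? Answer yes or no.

Yes

Band width going east from -112.755° to -13.986°: ((-13.986 − -112.755) mod 360) = 98.769°.
Offset of -62.761° east of the west edge: ((-62.761 − -112.755) mod 360) = 49.994°.
49.994° ≤ 98.769° ⇒ inside.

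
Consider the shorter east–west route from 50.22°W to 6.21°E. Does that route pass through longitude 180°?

No

Signed shortest Δλ = ((6.21 − -50.22 + 180) mod 360) − 180 = 56.43°.
Going east by 56.43° from -50.22° reaches +6.21° without touching 180°.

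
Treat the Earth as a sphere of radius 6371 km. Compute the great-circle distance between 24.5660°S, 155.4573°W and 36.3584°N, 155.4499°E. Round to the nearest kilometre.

8508 km

Δλ = 155.4499 − -155.4573 = 310.9072°; wrapped into (−180°, 180°]: -49.0928°.
Δφ = 36.3584 − -24.5660 = 60.9244°.
a = sin²(Δφ/2) + cos φ₁ · cos φ₂ · sin²(Δλ/2) = 0.383422.
c = 2·atan2(√a, √(1−a)) = 1.33548 rad → d = 6371·c ≈ 8508.31 km.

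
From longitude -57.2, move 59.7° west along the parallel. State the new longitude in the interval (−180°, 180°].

-116.9°

Start at -57.2°; shift −59.7° → -116.9°.
-116.9° already lies in (−180°, 180°].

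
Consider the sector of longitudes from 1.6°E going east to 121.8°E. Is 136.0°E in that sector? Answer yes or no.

No

Band width going east from +1.6° to +121.8°: ((121.8 − 1.6) mod 360) = 120.2°.
Offset of +136.0° east of the west edge: ((136.0 − 1.6) mod 360) = 134.4°.
134.4° > 120.2° ⇒ outside.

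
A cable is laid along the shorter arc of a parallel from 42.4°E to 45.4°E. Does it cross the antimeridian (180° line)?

Signed shortest Δλ = ((45.4 − 42.4 + 180) mod 360) − 180 = 3.0°.
Going east by 3.0° from +42.4° reaches +45.4° without touching 180°.

No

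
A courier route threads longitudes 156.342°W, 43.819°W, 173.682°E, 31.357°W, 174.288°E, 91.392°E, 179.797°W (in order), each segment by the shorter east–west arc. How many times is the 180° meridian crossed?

Leg 1: -156.342° → -43.819°, shortest Δλ = 112.523° (east) — does not cross 180°.
Leg 2: -43.819° → +173.682°, shortest Δλ = -142.499° (west) — crosses 180°.
Leg 3: +173.682° → -31.357°, shortest Δλ = 154.961° (east) — crosses 180°.
Leg 4: -31.357° → +174.288°, shortest Δλ = -154.355° (west) — crosses 180°.
Leg 5: +174.288° → +91.392°, shortest Δλ = -82.896° (west) — does not cross 180°.
Leg 6: +91.392° → -179.797°, shortest Δλ = 88.811° (east) — crosses 180°.
Total crossings: 4.

4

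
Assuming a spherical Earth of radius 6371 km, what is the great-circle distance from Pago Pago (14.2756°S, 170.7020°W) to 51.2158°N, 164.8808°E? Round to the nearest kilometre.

Δλ = 164.8808 − -170.7020 = 335.5828°; wrapped into (−180°, 180°]: -24.4172°.
Δφ = 51.2158 − -14.2756 = 65.4914°.
a = sin²(Δφ/2) + cos φ₁ · cos φ₂ · sin²(Δλ/2) = 0.319732.
c = 2·atan2(√a, √(1−a)) = 1.20195 rad → d = 6371·c ≈ 7657.65 km.

7658 km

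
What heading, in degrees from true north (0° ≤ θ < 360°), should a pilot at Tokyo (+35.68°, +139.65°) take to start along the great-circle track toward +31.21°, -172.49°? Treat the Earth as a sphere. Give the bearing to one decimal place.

Δλ = -172.49 − 139.65 = -312.14°; wrapped into (−180°, 180°]: 47.86°.
θ = atan2( sin Δλ · cos φ₂ , cos φ₁ · sin φ₂ − sin φ₁ · cos φ₂ · cos Δλ )
  = atan2(0.63419, 0.08621) = 82.259° → normalised to [0°, 360°): 82.259°.

82.3°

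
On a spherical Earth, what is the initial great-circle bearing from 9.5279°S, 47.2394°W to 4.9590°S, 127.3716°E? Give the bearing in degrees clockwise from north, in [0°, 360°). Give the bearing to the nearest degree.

159°

Δλ = 127.3716 − -47.2394 = 174.6110°.
θ = atan2( sin Δλ · cos φ₂ , cos φ₁ · sin φ₂ − sin φ₁ · cos φ₂ · cos Δλ )
  = atan2(0.09357, -0.24943) = 159.438° → normalised to [0°, 360°): 159.438°.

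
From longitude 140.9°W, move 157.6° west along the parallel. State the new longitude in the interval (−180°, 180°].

Start at -140.9°; shift −157.6° → -298.5°.
-298.5° lies outside (−180°, 180°]; add 360° → +61.5°.

61.5°E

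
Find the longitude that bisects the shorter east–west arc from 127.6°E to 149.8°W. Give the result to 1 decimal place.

168.9°E

Signed shortest Δλ from +127.6° to -149.8° is +82.6°.
Midpoint longitude = +127.6° + (+82.6°)/2 = +127.6° + 41.3° = +168.9°.
(The naïve average (+127.6 + -149.8)/2 = -11.1° is on the wrong side of the globe.)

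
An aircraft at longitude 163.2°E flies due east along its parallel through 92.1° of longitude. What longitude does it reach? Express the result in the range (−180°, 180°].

104.7°W

Start at +163.2°; shift +92.1° → +255.3°.
+255.3° lies outside (−180°, 180°]; subtract 360° → -104.7°.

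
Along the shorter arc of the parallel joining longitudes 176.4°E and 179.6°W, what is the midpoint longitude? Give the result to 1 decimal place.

178.4°E

Signed shortest Δλ from +176.4° to -179.6° is +4.0°.
Midpoint longitude = +176.4° + (+4.0°)/2 = +176.4° + 2.0° = +178.4°.
(The naïve average (+176.4 + -179.6)/2 = -1.6° is on the wrong side of the globe.)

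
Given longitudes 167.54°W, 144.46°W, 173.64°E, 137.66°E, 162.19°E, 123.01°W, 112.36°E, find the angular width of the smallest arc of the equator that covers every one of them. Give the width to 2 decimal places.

124.63°

Sort the longitudes: -167.54°, -144.46°, -123.01°, +112.36°, +137.66°, +162.19°, +173.64°.
Eastward gaps between consecutive values (wrapping around): 23.08°, 21.45°, 235.37°, 25.30°, 24.53°, 11.45°, 18.82°.
Largest gap = 235.37° ⇒ minimal covering band is its complement: 360° − 235.37° = 124.63°.
Band runs from +112.36° eastward to -123.01°, crossing the antimeridian.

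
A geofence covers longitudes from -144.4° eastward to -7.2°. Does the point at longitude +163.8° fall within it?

No

Band width going east from -144.4° to -7.2°: ((-7.2 − -144.4) mod 360) = 137.2°.
Offset of +163.8° east of the west edge: ((163.8 − -144.4) mod 360) = 308.2°.
308.2° > 137.2° ⇒ outside.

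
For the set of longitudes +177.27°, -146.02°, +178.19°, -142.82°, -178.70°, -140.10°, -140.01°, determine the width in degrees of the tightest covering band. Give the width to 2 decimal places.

Sort the longitudes: -178.70°, -146.02°, -142.82°, -140.10°, -140.01°, +177.27°, +178.19°.
Eastward gaps between consecutive values (wrapping around): 32.68°, 3.20°, 2.72°, 0.09°, 317.28°, 0.92°, 3.11°.
Largest gap = 317.28° ⇒ minimal covering band is its complement: 360° − 317.28° = 42.72°.
Band runs from +177.27° eastward to -140.01°, crossing the antimeridian.

42.72°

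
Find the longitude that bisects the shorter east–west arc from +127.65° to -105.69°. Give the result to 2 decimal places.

Signed shortest Δλ from +127.65° to -105.69° is +126.66°.
Midpoint longitude = +127.65° + (+126.66°)/2 = +127.65° + 63.33° = +190.98°.
Normalise into (−180°, 180°]: -169.02°.
(The naïve average (+127.65 + -105.69)/2 = 10.98° is on the wrong side of the globe.)

-169.02°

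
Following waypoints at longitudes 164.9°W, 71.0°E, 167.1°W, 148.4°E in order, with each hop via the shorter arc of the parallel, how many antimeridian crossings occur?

3

Leg 1: -164.9° → +71.0°, shortest Δλ = -124.1° (west) — crosses 180°.
Leg 2: +71.0° → -167.1°, shortest Δλ = 121.9° (east) — crosses 180°.
Leg 3: -167.1° → +148.4°, shortest Δλ = -44.5° (west) — crosses 180°.
Total crossings: 3.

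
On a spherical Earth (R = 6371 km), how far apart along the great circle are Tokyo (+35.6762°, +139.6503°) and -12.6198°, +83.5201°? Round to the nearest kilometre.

7970 km

Δλ = 83.5201 − 139.6503 = -56.1302°.
Δφ = -12.6198 − 35.6762 = -48.2960°.
a = sin²(Δφ/2) + cos φ₁ · cos φ₂ · sin²(Δλ/2) = 0.342820.
c = 2·atan2(√a, √(1−a)) = 1.25101 rad → d = 6371·c ≈ 7970.21 km.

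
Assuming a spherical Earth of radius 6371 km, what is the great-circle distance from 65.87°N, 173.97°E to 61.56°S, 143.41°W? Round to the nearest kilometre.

14593 km

Δλ = -143.41 − 173.97 = -317.38°; wrapped into (−180°, 180°]: 42.62°.
Δφ = -61.56 − 65.87 = -127.43°.
a = sin²(Δφ/2) + cos φ₁ · cos φ₂ · sin²(Δλ/2) = 0.829609.
c = 2·atan2(√a, √(1−a)) = 2.29057 rad → d = 6371·c ≈ 14593.24 km.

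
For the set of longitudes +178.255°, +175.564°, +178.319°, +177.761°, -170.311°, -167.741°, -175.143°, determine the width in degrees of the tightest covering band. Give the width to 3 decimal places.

16.695°

Sort the longitudes: -175.143°, -170.311°, -167.741°, +175.564°, +177.761°, +178.255°, +178.319°.
Eastward gaps between consecutive values (wrapping around): 4.832°, 2.570°, 343.305°, 2.197°, 0.494°, 0.064°, 6.538°.
Largest gap = 343.305° ⇒ minimal covering band is its complement: 360° − 343.305° = 16.695°.
Band runs from +175.564° eastward to -167.741°, crossing the antimeridian.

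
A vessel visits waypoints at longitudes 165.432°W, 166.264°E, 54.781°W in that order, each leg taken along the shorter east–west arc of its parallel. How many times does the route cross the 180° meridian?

Leg 1: -165.432° → +166.264°, shortest Δλ = -28.304° (west) — crosses 180°.
Leg 2: +166.264° → -54.781°, shortest Δλ = 138.955° (east) — crosses 180°.
Total crossings: 2.

2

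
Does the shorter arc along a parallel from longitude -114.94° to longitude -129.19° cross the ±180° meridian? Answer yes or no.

No

Signed shortest Δλ = ((-129.19 − -114.94 + 180) mod 360) − 180 = -14.25°.
Going west by 14.25° from -114.94° reaches -129.19° without touching 180°.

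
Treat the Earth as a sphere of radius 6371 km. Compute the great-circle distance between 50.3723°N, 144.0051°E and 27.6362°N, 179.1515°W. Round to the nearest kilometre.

3998 km

Δλ = -179.1515 − 144.0051 = -323.1566°; wrapped into (−180°, 180°]: 36.8434°.
Δφ = 27.6362 − 50.3723 = -22.7361°.
a = sin²(Δφ/2) + cos φ₁ · cos φ₂ · sin²(Δλ/2) = 0.095277.
c = 2·atan2(√a, √(1−a)) = 0.62759 rad → d = 6371·c ≈ 3998.37 km.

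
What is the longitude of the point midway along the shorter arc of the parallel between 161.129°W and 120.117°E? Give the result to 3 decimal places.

159.494°E

Signed shortest Δλ from -161.129° to +120.117° is -78.754°.
Midpoint longitude = -161.129° + (-78.754°)/2 = -161.129° − 39.377° = -200.506°.
Normalise into (−180°, 180°]: +159.494°.
(The naïve average (-161.129 + +120.117)/2 = -20.506° is on the wrong side of the globe.)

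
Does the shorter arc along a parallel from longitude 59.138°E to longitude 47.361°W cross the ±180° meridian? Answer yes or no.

No

Signed shortest Δλ = ((-47.361 − 59.138 + 180) mod 360) − 180 = -106.499°.
Going west by 106.499° from +59.138° reaches -47.361° without touching 180°.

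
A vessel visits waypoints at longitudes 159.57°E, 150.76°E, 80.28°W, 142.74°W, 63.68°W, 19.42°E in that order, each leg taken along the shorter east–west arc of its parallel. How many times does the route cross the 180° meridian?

Leg 1: +159.57° → +150.76°, shortest Δλ = -8.81° (west) — does not cross 180°.
Leg 2: +150.76° → -80.28°, shortest Δλ = 128.96° (east) — crosses 180°.
Leg 3: -80.28° → -142.74°, shortest Δλ = -62.46° (west) — does not cross 180°.
Leg 4: -142.74° → -63.68°, shortest Δλ = 79.06° (east) — does not cross 180°.
Leg 5: -63.68° → +19.42°, shortest Δλ = 83.1° (east) — does not cross 180°.
Total crossings: 1.

1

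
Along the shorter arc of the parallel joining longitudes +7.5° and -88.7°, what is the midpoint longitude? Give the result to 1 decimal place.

-40.6°

Signed shortest Δλ from +7.5° to -88.7° is -96.2°.
Midpoint longitude = +7.5° + (-96.2°)/2 = +7.5° − 48.1° = -40.6°.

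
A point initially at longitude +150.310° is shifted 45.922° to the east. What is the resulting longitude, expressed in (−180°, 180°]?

Start at +150.310°; shift +45.922° → +196.232°.
+196.232° lies outside (−180°, 180°]; subtract 360° → -163.768°.

-163.768°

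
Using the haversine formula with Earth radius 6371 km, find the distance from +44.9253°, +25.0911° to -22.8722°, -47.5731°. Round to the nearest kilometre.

Δλ = -47.5731 − 25.0911 = -72.6642°.
Δφ = -22.8722 − 44.9253 = -67.7975°.
a = sin²(Δφ/2) + cos φ₁ · cos φ₂ · sin²(Δλ/2) = 0.540047.
c = 2·atan2(√a, √(1−a)) = 1.65098 rad → d = 6371·c ≈ 10518.37 km.

10518 km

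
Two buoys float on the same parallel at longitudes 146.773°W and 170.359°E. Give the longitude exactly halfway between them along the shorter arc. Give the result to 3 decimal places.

168.207°W

Signed shortest Δλ from -146.773° to +170.359° is -42.868°.
Midpoint longitude = -146.773° + (-42.868°)/2 = -146.773° − 21.434° = -168.207°.
(The naïve average (-146.773 + +170.359)/2 = 11.793° is on the wrong side of the globe.)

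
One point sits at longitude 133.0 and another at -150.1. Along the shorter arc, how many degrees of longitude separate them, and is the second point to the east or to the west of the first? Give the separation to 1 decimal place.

76.9° east

Raw difference: -150.1 − 133.0 = -283.1°.
Normalise into (−180°, 180°]: -283.1° + 360° = 76.9°.
Positive ⇒ the second point lies to the east; separation 76.9°.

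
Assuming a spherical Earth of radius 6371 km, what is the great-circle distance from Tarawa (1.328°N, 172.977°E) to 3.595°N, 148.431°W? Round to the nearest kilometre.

4294 km

Δλ = -148.431 − 172.977 = -321.408°; wrapped into (−180°, 180°]: 38.592°.
Δφ = 3.595 − 1.328 = 2.267°.
a = sin²(Δφ/2) + cos φ₁ · cos φ₂ · sin²(Δλ/2) = 0.109343.
c = 2·atan2(√a, √(1−a)) = 0.67403 rad → d = 6371·c ≈ 4294.24 km.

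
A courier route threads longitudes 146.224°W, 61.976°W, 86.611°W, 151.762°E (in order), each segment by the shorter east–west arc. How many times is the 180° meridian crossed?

1

Leg 1: -146.224° → -61.976°, shortest Δλ = 84.248° (east) — does not cross 180°.
Leg 2: -61.976° → -86.611°, shortest Δλ = -24.635° (west) — does not cross 180°.
Leg 3: -86.611° → +151.762°, shortest Δλ = -121.627° (west) — crosses 180°.
Total crossings: 1.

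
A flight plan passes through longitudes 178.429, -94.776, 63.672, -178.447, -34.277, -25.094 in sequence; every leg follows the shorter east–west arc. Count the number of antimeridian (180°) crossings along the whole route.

Leg 1: +178.429° → -94.776°, shortest Δλ = 86.795° (east) — crosses 180°.
Leg 2: -94.776° → +63.672°, shortest Δλ = 158.448° (east) — does not cross 180°.
Leg 3: +63.672° → -178.447°, shortest Δλ = 117.881° (east) — crosses 180°.
Leg 4: -178.447° → -34.277°, shortest Δλ = 144.17° (east) — does not cross 180°.
Leg 5: -34.277° → -25.094°, shortest Δλ = 9.183° (east) — does not cross 180°.
Total crossings: 2.

2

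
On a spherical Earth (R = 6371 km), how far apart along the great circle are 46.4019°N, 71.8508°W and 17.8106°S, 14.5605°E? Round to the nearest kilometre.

Δλ = 14.5605 − -71.8508 = 86.4113°.
Δφ = -17.8106 − 46.4019 = -64.2125°.
a = sin²(Δφ/2) + cos φ₁ · cos φ₂ · sin²(Δλ/2) = 0.590207.
c = 2·atan2(√a, √(1−a)) = 1.75220 rad → d = 6371·c ≈ 11163.30 km.

11163 km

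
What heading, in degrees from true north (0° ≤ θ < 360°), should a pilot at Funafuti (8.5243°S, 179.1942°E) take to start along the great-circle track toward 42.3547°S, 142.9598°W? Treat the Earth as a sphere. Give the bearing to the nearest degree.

Δλ = -142.9598 − 179.1942 = -322.1540°; wrapped into (−180°, 180°]: 37.8460°.
θ = atan2( sin Δλ · cos φ₂ , cos φ₁ · sin φ₂ − sin φ₁ · cos φ₂ · cos Δλ )
  = atan2(0.45340, -0.57978) = 141.974° → normalised to [0°, 360°): 141.974°.

142°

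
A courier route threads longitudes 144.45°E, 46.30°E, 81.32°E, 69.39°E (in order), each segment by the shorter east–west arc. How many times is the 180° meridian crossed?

0

Leg 1: +144.45° → +46.30°, shortest Δλ = -98.15° (west) — does not cross 180°.
Leg 2: +46.30° → +81.32°, shortest Δλ = 35.02° (east) — does not cross 180°.
Leg 3: +81.32° → +69.39°, shortest Δλ = -11.93° (west) — does not cross 180°.
Total crossings: 0.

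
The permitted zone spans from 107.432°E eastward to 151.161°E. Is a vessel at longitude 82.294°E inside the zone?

Band width going east from +107.432° to +151.161°: ((151.161 − 107.432) mod 360) = 43.729°.
Offset of +82.294° east of the west edge: ((82.294 − 107.432) mod 360) = 334.862°.
334.862° > 43.729° ⇒ outside.

No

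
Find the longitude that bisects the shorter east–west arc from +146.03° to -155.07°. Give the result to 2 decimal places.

Signed shortest Δλ from +146.03° to -155.07° is +58.90°.
Midpoint longitude = +146.03° + (+58.90°)/2 = +146.03° + 29.45° = +175.48°.
(The naïve average (+146.03 + -155.07)/2 = -4.52° is on the wrong side of the globe.)

+175.48°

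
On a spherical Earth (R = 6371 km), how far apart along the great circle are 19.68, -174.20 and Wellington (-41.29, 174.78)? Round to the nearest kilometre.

6874 km

Δλ = 174.78 − -174.20 = 348.98°; wrapped into (−180°, 180°]: -11.02°.
Δφ = -41.29 − 19.68 = -60.97°.
a = sin²(Δφ/2) + cos φ₁ · cos φ₂ · sin²(Δλ/2) = 0.263889.
c = 2·atan2(√a, √(1−a)) = 1.07899 rad → d = 6371·c ≈ 6874.22 km.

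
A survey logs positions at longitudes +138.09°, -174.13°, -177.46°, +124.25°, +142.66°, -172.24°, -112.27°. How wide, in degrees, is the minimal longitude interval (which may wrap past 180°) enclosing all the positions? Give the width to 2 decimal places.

123.48°

Sort the longitudes: -177.46°, -174.13°, -172.24°, -112.27°, +124.25°, +138.09°, +142.66°.
Eastward gaps between consecutive values (wrapping around): 3.33°, 1.89°, 59.97°, 236.52°, 13.84°, 4.57°, 39.88°.
Largest gap = 236.52° ⇒ minimal covering band is its complement: 360° − 236.52° = 123.48°.
Band runs from +124.25° eastward to -112.27°, crossing the antimeridian.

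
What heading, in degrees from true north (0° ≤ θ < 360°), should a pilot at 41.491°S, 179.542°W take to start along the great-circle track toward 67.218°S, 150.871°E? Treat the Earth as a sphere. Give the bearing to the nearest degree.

202°

Δλ = 150.871 − -179.542 = 330.413°; wrapped into (−180°, 180°]: -29.587°.
θ = atan2( sin Δλ · cos φ₂ , cos φ₁ · sin φ₂ − sin φ₁ · cos φ₂ · cos Δλ )
  = atan2(-0.19119, -0.46753) = -157.759° → normalised to [0°, 360°): 202.241°.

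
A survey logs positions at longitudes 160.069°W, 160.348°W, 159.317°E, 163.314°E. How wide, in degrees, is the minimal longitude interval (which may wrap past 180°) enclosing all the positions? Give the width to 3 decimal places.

Sort the longitudes: -160.348°, -160.069°, +159.317°, +163.314°.
Eastward gaps between consecutive values (wrapping around): 0.279°, 319.386°, 3.997°, 36.338°.
Largest gap = 319.386° ⇒ minimal covering band is its complement: 360° − 319.386° = 40.614°.
Band runs from +159.317° eastward to -160.069°, crossing the antimeridian.

40.614°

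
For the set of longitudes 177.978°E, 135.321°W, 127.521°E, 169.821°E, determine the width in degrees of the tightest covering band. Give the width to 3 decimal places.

Sort the longitudes: -135.321°, +127.521°, +169.821°, +177.978°.
Eastward gaps between consecutive values (wrapping around): 262.842°, 42.300°, 8.157°, 46.701°.
Largest gap = 262.842° ⇒ minimal covering band is its complement: 360° − 262.842° = 97.158°.
Band runs from +127.521° eastward to -135.321°, crossing the antimeridian.

97.158°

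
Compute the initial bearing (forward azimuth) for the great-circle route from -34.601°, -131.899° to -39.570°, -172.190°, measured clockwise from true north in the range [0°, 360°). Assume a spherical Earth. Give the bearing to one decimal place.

Δλ = -172.190 − -131.899 = -40.291°.
θ = atan2( sin Δλ · cos φ₂ , cos φ₁ · sin φ₂ − sin φ₁ · cos φ₂ · cos Δλ )
  = atan2(-0.49848, -0.19046) = -110.911° → normalised to [0°, 360°): 249.089°.

249.1°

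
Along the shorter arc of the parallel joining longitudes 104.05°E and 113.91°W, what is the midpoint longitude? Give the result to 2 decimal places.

175.07°E

Signed shortest Δλ from +104.05° to -113.91° is +142.04°.
Midpoint longitude = +104.05° + (+142.04°)/2 = +104.05° + 71.02° = +175.07°.
(The naïve average (+104.05 + -113.91)/2 = -4.93° is on the wrong side of the globe.)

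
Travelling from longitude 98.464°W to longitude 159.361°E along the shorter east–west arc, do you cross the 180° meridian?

Yes

Naïve |159.361 − -98.464| = 257.825° > 180°, so the shorter arc goes the other way round — across 180°.
Signed shortest Δλ = ((159.361 − -98.464 + 180) mod 360) − 180 = -102.175°.
Going west by 102.175° from -98.464° passes through 180° before reaching +159.361°.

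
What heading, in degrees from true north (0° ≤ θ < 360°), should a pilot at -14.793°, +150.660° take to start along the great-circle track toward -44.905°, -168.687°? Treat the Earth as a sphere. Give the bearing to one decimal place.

139.8°

Δλ = -168.687 − 150.660 = -319.347°; wrapped into (−180°, 180°]: 40.653°.
θ = atan2( sin Δλ · cos φ₂ , cos φ₁ · sin φ₂ − sin φ₁ · cos φ₂ · cos Δλ )
  = atan2(0.46143, -0.54533) = 139.764° → normalised to [0°, 360°): 139.764°.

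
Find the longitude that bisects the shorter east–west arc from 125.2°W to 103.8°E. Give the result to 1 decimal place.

169.3°E

Signed shortest Δλ from -125.2° to +103.8° is -131.0°.
Midpoint longitude = -125.2° + (-131.0°)/2 = -125.2° − 65.5° = -190.7°.
Normalise into (−180°, 180°]: +169.3°.
(The naïve average (-125.2 + +103.8)/2 = -10.7° is on the wrong side of the globe.)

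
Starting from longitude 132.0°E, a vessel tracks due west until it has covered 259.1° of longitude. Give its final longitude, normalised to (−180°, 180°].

Start at +132.0°; shift −259.1° → -127.1°.
-127.1° already lies in (−180°, 180°].

127.1°W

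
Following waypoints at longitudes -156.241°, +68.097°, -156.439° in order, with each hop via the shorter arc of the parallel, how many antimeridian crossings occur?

2

Leg 1: -156.241° → +68.097°, shortest Δλ = -135.662° (west) — crosses 180°.
Leg 2: +68.097° → -156.439°, shortest Δλ = 135.464° (east) — crosses 180°.
Total crossings: 2.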